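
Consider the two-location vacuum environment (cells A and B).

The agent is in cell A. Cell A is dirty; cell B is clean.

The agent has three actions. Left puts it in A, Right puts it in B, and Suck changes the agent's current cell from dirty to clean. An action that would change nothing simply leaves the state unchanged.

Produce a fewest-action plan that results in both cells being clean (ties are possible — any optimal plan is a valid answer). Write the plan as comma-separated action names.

1) do Suck; now in A — A clean, B clean
min 1: A is dirty, one Suck

Suck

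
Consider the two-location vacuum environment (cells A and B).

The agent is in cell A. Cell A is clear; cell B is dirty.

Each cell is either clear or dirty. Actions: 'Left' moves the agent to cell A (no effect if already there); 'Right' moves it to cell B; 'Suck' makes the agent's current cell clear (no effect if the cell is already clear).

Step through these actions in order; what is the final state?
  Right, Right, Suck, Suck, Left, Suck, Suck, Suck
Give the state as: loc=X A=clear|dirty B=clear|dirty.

step 1/8 (Right): loc=B A=clear B=dirty
step 2/8 (Right): loc=B A=clear B=dirty
step 3/8 (Suck): loc=B A=clear B=clear
step 4/8 (Suck): loc=B A=clear B=clear
step 5/8 (Left): loc=A A=clear B=clear
step 6/8 (Suck): loc=A A=clear B=clear
step 7/8 (Suck): loc=A A=clear B=clear
step 8/8 (Suck): loc=A A=clear B=clear

loc=A A=clear B=clear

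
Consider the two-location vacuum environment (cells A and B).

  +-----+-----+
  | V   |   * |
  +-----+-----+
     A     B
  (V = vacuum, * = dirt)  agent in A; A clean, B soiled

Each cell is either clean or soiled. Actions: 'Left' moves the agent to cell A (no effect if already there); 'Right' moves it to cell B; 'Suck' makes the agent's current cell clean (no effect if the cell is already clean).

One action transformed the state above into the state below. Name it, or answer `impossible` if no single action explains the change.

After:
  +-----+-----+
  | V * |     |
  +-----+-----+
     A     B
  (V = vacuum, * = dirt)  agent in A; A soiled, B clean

impossible

try  Left: in A — A clean, B soiled
try Right: in B — A clean, B soiled
try  Suck: in A — A clean, B soiled
no single action produces the after-state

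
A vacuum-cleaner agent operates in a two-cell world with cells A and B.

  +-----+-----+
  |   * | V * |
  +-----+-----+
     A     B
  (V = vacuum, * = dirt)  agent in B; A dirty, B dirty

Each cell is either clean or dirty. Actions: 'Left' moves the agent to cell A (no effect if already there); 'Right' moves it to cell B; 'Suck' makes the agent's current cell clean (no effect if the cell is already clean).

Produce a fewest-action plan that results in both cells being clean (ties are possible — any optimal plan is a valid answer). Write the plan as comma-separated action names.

Suck (#1): loc=B A=dirty B=clean
Left (#2): loc=A A=dirty B=clean
Suck (#3): loc=A A=clean B=clean
min 3: Suck B + move + Suck A

Suck, Left, Suck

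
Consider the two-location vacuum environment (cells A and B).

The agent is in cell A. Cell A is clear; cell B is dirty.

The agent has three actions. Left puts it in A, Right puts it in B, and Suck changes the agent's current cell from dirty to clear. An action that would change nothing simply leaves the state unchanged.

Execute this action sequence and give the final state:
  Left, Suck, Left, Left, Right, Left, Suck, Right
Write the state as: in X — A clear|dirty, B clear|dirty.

in B — A clear, B dirty

t=1 Left ⇒ in A — A clear, B dirty
t=2 Suck ⇒ in A — A clear, B dirty
t=3 Left ⇒ in A — A clear, B dirty
t=4 Left ⇒ in A — A clear, B dirty
t=5 Right ⇒ in B — A clear, B dirty
t=6 Left ⇒ in A — A clear, B dirty
t=7 Suck ⇒ in A — A clear, B dirty
t=8 Right ⇒ in B — A clear, B dirty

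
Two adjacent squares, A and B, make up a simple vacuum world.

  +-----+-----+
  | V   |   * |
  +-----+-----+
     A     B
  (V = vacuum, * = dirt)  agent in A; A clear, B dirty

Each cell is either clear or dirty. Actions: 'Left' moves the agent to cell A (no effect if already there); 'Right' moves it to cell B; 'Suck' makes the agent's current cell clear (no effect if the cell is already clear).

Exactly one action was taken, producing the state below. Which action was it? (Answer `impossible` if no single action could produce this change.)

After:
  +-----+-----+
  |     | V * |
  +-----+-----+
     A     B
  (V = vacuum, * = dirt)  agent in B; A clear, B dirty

try  Left: (A; A:clear, B:dirty)
try Right: (B; A:clear, B:dirty)  ← match
try  Suck: (A; A:clear, B:dirty)

Right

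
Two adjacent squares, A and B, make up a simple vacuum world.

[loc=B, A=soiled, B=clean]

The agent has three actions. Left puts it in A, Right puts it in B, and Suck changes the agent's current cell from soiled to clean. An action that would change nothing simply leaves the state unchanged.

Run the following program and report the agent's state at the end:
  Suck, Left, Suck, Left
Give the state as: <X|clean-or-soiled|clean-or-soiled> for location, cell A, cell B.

<A|clean|clean>

[1] after Suck: <B|soiled|clean>
[2] after Left: <A|soiled|clean>
[3] after Suck: <A|clean|clean>
[4] after Left: <A|clean|clean>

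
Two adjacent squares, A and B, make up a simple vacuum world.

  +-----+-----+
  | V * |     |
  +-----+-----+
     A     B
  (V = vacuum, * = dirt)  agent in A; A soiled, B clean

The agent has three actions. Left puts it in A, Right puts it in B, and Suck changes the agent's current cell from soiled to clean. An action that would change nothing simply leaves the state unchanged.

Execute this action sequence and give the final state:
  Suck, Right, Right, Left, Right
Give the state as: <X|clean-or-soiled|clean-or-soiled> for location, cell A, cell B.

step 1/5 (Suck): <A|clean|clean>
step 2/5 (Right): <B|clean|clean>
step 3/5 (Right): <B|clean|clean>
step 4/5 (Left): <A|clean|clean>
step 5/5 (Right): <B|clean|clean>

<B|clean|clean>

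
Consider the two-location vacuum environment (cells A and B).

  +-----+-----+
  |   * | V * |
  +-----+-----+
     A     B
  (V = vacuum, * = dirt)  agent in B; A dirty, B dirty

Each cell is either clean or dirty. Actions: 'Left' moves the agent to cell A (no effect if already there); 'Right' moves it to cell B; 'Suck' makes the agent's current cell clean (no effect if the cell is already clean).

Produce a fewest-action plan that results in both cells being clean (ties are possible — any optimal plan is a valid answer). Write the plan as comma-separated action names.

Suck, Left, Suck

1) do Suck; now (B; A:dirty, B:clean)
2) do Left; now (A; A:dirty, B:clean)
3) do Suck; now (A; A:clean, B:clean)
min 3: Suck B + move + Suck A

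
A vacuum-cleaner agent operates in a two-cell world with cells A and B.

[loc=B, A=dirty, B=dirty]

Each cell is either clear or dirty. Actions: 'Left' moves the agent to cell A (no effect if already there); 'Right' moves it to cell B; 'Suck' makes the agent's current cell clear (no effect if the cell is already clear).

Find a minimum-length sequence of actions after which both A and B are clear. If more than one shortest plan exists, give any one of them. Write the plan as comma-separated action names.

Suck (#1): (B; A:dirty, B:clear)
Left (#2): (A; A:dirty, B:clear)
Suck (#3): (A; A:clear, B:clear)
min 3: Suck B + move + Suck A

Suck, Left, Suck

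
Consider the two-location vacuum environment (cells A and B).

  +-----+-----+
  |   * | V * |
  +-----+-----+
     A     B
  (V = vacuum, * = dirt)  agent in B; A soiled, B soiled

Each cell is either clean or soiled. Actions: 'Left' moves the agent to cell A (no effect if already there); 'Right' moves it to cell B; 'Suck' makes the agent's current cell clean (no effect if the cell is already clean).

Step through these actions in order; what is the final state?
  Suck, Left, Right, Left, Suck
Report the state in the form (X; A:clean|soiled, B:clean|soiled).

1) do Suck; now (B; A:soiled, B:clean)
2) do Left; now (A; A:soiled, B:clean)
3) do Right; now (B; A:soiled, B:clean)
4) do Left; now (A; A:soiled, B:clean)
5) do Suck; now (A; A:clean, B:clean)

(A; A:clean, B:clean)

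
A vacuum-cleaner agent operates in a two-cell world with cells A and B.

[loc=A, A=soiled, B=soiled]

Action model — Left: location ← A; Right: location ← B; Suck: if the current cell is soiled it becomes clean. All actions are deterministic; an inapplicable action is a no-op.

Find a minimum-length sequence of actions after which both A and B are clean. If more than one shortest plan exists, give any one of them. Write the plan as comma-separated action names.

Suck, Right, Suck

1) do Suck; now <A|clean|soiled>
2) do Right; now <B|clean|soiled>
3) do Suck; now <B|clean|clean>
min 3: Suck A + move + Suck B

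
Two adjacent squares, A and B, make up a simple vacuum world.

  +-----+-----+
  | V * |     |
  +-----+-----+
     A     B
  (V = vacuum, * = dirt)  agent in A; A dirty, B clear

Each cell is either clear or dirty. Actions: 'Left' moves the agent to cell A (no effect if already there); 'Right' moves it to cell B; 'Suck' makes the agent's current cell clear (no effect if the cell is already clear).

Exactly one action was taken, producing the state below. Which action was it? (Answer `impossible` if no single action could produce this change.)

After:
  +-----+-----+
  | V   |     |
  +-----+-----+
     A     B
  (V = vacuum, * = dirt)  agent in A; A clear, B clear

try  Left: <A|dirty|clear>
try Right: <B|dirty|clear>
try  Suck: <A|clear|clear>  ← match

Suck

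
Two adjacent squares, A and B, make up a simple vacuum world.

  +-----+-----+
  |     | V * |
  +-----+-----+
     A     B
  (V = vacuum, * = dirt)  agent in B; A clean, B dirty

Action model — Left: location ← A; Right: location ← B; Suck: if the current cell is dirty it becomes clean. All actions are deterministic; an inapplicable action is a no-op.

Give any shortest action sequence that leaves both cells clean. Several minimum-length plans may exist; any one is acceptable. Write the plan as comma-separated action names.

Suck

1. Suck → loc=B A=clean B=clean
min 1: B is dirty, one Suck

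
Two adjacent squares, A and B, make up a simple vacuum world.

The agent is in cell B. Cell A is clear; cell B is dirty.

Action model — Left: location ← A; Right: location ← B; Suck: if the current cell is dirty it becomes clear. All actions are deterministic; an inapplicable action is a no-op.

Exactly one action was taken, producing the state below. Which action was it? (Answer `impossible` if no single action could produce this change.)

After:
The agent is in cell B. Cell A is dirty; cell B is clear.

try  Left: loc=A A=clear B=dirty
try Right: loc=B A=clear B=dirty
try  Suck: loc=B A=clear B=clear
no single action produces the after-state

impossible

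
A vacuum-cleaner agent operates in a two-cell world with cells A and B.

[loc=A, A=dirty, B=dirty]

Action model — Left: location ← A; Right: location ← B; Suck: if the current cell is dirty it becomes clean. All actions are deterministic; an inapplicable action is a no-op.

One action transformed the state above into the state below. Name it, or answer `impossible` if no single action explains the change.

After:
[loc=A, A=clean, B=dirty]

try  Left: (A; A:dirty, B:dirty)
try Right: (B; A:dirty, B:dirty)
try  Suck: (A; A:clean, B:dirty)  ← match

Suck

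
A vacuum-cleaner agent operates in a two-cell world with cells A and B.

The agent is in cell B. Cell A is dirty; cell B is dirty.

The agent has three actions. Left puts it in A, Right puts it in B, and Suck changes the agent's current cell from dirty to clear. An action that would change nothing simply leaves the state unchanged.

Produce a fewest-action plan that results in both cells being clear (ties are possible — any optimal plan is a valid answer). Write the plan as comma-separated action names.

Suck, Left, Suck

t=1 Suck ⇒ loc=B A=dirty B=clear
t=2 Left ⇒ loc=A A=dirty B=clear
t=3 Suck ⇒ loc=A A=clear B=clear
min 3: Suck B + move + Suck A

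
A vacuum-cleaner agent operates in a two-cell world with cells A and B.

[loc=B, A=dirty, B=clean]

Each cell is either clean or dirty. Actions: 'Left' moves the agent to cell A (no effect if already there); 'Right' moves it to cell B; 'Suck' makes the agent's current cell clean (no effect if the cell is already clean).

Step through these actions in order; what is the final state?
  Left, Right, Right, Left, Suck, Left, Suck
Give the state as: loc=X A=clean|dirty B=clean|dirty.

loc=A A=clean B=clean

Left (#1): loc=A A=dirty B=clean
Right (#2): loc=B A=dirty B=clean
Right (#3): loc=B A=dirty B=clean
Left (#4): loc=A A=dirty B=clean
Suck (#5): loc=A A=clean B=clean
Left (#6): loc=A A=clean B=clean
Suck (#7): loc=A A=clean B=clean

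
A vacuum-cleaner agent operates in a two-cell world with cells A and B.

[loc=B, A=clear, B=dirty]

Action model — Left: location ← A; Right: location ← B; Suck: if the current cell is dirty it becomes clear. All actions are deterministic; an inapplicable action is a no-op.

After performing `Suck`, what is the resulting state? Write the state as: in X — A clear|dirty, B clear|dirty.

in B — A clear, B clear

start: in B — A clear, B dirty
1. Suck → in B — A clear, B clear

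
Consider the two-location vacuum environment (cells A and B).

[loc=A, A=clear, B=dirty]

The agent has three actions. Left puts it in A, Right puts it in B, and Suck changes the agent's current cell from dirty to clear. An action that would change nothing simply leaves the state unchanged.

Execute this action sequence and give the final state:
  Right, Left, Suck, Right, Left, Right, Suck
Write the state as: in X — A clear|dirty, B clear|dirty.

Right (#1): in B — A clear, B dirty
Left (#2): in A — A clear, B dirty
Suck (#3): in A — A clear, B dirty
Right (#4): in B — A clear, B dirty
Left (#5): in A — A clear, B dirty
Right (#6): in B — A clear, B dirty
Suck (#7): in B — A clear, B clear

in B — A clear, B clear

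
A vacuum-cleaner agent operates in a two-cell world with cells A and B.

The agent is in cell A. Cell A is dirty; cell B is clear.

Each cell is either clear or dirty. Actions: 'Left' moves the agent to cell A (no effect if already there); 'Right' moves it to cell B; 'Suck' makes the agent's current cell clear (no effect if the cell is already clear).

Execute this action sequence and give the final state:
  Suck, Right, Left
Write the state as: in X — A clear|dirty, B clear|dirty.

in A — A clear, B clear

step 1/3 (Suck): in A — A clear, B clear
step 2/3 (Right): in B — A clear, B clear
step 3/3 (Left): in A — A clear, B clear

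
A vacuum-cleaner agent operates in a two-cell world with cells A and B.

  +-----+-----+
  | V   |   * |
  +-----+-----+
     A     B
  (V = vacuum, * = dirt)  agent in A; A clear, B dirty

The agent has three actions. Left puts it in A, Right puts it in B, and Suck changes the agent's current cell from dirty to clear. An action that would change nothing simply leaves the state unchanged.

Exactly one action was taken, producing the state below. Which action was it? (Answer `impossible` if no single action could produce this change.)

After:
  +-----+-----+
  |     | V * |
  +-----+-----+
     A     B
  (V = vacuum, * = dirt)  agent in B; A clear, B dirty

Right

try  Left: loc=A A=clear B=dirty
try Right: loc=B A=clear B=dirty  ← match
try  Suck: loc=A A=clear B=dirty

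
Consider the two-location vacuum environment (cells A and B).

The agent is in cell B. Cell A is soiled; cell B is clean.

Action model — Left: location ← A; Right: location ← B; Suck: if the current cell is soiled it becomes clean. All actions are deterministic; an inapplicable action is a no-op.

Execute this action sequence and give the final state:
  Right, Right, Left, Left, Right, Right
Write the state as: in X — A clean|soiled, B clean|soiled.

in B — A soiled, B clean

1) do Right; now in B — A soiled, B clean
2) do Right; now in B — A soiled, B clean
3) do Left; now in A — A soiled, B clean
4) do Left; now in A — A soiled, B clean
5) do Right; now in B — A soiled, B clean
6) do Right; now in B — A soiled, B clean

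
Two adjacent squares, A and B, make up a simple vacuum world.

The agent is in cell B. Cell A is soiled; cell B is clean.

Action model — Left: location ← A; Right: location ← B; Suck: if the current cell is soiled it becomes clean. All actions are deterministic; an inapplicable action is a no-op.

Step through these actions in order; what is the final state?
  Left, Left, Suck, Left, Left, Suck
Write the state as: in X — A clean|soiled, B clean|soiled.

1) do Left; now in A — A soiled, B clean
2) do Left; now in A — A soiled, B clean
3) do Suck; now in A — A clean, B clean
4) do Left; now in A — A clean, B clean
5) do Left; now in A — A clean, B clean
6) do Suck; now in A — A clean, B clean

in A — A clean, B clean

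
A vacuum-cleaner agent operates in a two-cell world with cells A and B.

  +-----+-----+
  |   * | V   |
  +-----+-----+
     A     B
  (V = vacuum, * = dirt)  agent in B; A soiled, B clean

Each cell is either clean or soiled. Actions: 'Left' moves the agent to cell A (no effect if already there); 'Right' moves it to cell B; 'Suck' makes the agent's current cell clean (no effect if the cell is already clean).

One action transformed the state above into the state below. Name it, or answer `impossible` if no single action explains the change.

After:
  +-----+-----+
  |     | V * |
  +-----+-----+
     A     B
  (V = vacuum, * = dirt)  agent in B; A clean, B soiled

try  Left: <A|soiled|clean>
try Right: <B|soiled|clean>
try  Suck: <B|soiled|clean>
no single action produces the after-state

impossible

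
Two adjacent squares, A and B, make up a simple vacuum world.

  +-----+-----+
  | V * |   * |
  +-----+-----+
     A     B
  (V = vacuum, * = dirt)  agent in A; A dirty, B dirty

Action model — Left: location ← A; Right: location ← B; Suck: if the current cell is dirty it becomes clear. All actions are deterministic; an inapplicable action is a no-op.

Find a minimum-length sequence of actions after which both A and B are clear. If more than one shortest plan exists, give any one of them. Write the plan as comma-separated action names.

step 1/3 (Suck): (A; A:clear, B:dirty)
step 2/3 (Right): (B; A:clear, B:dirty)
step 3/3 (Suck): (B; A:clear, B:clear)
min 3: Suck A + move + Suck B

Suck, Right, Suck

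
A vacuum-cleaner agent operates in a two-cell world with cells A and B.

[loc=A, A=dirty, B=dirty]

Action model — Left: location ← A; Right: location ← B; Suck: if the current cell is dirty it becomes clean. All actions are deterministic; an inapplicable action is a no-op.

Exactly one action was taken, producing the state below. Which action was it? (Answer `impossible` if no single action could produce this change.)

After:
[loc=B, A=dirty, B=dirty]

try  Left: (A; A:dirty, B:dirty)
try Right: (B; A:dirty, B:dirty)  ← match
try  Suck: (A; A:clean, B:dirty)

Right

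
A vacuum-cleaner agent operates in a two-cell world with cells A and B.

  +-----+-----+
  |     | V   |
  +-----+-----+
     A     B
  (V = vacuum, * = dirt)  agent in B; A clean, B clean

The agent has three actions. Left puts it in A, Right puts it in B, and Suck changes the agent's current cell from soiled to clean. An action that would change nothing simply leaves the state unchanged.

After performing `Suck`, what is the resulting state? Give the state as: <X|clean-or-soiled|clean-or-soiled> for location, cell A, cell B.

start: <B|clean|clean>
step 1/1 (Suck): <B|clean|clean>

<B|clean|clean>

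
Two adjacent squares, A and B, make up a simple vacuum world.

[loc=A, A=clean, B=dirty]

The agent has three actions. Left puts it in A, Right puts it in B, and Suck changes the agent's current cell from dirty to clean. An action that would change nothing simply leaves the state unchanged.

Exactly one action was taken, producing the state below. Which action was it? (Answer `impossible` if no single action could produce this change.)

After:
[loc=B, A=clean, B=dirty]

try  Left: in A — A clean, B dirty
try Right: in B — A clean, B dirty  ← match
try  Suck: in A — A clean, B dirty

Right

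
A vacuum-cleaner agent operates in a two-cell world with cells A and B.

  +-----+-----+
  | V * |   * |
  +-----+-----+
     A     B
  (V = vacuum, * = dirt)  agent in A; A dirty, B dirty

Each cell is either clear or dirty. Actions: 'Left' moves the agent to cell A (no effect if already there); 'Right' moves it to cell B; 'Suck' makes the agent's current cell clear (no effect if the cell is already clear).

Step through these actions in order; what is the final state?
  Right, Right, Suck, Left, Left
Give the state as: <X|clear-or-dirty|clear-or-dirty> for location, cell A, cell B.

1. Right → <B|dirty|dirty>
2. Right → <B|dirty|dirty>
3. Suck → <B|dirty|clear>
4. Left → <A|dirty|clear>
5. Left → <A|dirty|clear>

<A|dirty|clear>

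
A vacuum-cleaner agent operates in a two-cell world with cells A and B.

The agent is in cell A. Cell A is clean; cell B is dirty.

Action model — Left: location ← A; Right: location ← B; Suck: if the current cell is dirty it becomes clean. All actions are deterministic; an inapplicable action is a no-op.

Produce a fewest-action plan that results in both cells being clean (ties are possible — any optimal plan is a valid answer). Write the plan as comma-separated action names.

step 1/2 (Right): loc=B A=clean B=dirty
step 2/2 (Suck): loc=B A=clean B=clean
min 2: go B then Suck

Right, Suck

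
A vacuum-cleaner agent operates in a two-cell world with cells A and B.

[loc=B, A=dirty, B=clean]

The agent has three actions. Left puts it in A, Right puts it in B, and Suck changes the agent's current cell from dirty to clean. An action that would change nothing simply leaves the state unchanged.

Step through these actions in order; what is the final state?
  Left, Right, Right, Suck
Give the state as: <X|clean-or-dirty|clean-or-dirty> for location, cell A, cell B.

Left (#1): <A|dirty|clean>
Right (#2): <B|dirty|clean>
Right (#3): <B|dirty|clean>
Suck (#4): <B|dirty|clean>

<B|dirty|clean>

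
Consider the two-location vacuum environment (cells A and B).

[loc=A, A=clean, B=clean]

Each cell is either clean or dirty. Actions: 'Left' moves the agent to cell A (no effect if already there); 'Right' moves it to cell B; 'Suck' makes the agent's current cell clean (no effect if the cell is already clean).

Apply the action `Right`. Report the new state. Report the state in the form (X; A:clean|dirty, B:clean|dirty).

start: (A; A:clean, B:clean)
[1] after Right: (B; A:clean, B:clean)

(B; A:clean, B:clean)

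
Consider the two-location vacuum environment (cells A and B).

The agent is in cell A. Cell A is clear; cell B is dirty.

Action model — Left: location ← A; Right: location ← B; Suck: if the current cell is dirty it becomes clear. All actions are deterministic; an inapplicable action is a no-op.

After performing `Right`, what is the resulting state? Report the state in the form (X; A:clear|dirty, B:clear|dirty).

start: (A; A:clear, B:dirty)
[1] after Right: (B; A:clear, B:dirty)

(B; A:clear, B:dirty)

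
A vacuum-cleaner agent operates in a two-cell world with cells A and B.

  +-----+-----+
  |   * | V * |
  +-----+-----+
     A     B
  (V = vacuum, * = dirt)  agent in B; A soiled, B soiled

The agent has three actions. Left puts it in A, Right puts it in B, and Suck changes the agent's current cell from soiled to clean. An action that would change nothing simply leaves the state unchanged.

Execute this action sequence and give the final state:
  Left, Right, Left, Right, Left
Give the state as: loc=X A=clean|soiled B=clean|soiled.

loc=A A=soiled B=soiled

t=1 Left ⇒ loc=A A=soiled B=soiled
t=2 Right ⇒ loc=B A=soiled B=soiled
t=3 Left ⇒ loc=A A=soiled B=soiled
t=4 Right ⇒ loc=B A=soiled B=soiled
t=5 Left ⇒ loc=A A=soiled B=soiled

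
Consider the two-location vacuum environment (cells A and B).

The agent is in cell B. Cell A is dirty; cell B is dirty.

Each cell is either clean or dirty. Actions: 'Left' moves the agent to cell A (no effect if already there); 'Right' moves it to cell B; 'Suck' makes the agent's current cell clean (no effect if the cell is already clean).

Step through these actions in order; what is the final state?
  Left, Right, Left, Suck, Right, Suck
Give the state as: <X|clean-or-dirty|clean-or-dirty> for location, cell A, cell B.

<B|clean|clean>

Left (#1): <A|dirty|dirty>
Right (#2): <B|dirty|dirty>
Left (#3): <A|dirty|dirty>
Suck (#4): <A|clean|dirty>
Right (#5): <B|clean|dirty>
Suck (#6): <B|clean|clean>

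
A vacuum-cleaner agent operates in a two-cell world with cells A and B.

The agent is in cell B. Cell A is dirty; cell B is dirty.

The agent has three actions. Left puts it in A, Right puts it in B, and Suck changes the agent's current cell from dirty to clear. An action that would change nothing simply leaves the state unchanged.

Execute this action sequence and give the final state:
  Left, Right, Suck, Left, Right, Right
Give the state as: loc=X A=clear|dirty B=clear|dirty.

loc=B A=dirty B=clear

step 1/6 (Left): loc=A A=dirty B=dirty
step 2/6 (Right): loc=B A=dirty B=dirty
step 3/6 (Suck): loc=B A=dirty B=clear
step 4/6 (Left): loc=A A=dirty B=clear
step 5/6 (Right): loc=B A=dirty B=clear
step 6/6 (Right): loc=B A=dirty B=clear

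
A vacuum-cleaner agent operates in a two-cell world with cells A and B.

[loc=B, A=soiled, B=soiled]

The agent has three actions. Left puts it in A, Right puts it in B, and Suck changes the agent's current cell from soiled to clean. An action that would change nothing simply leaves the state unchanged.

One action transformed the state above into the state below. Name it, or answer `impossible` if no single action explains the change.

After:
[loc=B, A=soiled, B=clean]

try  Left: (A; A:soiled, B:soiled)
try Right: (B; A:soiled, B:soiled)
try  Suck: (B; A:soiled, B:clean)  ← match

Suck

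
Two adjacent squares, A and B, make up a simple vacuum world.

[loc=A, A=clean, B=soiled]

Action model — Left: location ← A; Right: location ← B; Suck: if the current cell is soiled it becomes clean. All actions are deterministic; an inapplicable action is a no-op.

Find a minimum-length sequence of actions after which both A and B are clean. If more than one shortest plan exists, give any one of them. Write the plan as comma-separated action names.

step 1/2 (Right): <B|clean|soiled>
step 2/2 (Suck): <B|clean|clean>
min 2: go B then Suck

Right, Suck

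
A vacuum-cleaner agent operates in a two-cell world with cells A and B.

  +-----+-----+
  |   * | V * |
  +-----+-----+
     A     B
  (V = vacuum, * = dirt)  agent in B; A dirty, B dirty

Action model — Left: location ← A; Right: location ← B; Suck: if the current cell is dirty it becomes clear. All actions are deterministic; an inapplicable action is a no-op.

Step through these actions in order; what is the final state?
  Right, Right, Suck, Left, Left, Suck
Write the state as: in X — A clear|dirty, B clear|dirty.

Right (#1): in B — A dirty, B dirty
Right (#2): in B — A dirty, B dirty
Suck (#3): in B — A dirty, B clear
Left (#4): in A — A dirty, B clear
Left (#5): in A — A dirty, B clear
Suck (#6): in A — A clear, B clear

in A — A clear, B clear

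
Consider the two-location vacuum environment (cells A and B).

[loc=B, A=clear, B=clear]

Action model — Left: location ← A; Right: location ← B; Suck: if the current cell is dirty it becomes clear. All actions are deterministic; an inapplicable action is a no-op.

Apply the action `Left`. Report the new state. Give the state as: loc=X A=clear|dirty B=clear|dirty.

start: loc=B A=clear B=clear
[1] after Left: loc=A A=clear B=clear

loc=A A=clear B=clear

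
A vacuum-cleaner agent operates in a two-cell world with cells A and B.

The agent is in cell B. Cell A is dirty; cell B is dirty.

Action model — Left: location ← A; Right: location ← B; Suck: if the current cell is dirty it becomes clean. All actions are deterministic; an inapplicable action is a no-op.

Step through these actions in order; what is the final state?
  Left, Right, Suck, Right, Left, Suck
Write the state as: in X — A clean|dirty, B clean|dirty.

1) do Left; now in A — A dirty, B dirty
2) do Right; now in B — A dirty, B dirty
3) do Suck; now in B — A dirty, B clean
4) do Right; now in B — A dirty, B clean
5) do Left; now in A — A dirty, B clean
6) do Suck; now in A — A clean, B clean

in A — A clean, B clean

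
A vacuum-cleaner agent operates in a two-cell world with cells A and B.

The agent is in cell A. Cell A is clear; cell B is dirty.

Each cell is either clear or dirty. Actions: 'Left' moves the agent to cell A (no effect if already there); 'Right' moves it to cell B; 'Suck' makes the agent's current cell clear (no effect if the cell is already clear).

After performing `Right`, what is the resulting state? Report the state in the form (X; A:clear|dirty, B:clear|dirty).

start: (A; A:clear, B:dirty)
t=1 Right ⇒ (B; A:clear, B:dirty)

(B; A:clear, B:dirty)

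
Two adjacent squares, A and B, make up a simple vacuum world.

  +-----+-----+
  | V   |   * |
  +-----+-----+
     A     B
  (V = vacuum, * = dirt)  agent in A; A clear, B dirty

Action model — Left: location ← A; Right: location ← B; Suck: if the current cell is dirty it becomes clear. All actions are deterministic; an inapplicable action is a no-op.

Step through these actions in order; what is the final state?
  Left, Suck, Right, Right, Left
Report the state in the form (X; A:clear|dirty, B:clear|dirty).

step 1/5 (Left): (A; A:clear, B:dirty)
step 2/5 (Suck): (A; A:clear, B:dirty)
step 3/5 (Right): (B; A:clear, B:dirty)
step 4/5 (Right): (B; A:clear, B:dirty)
step 5/5 (Left): (A; A:clear, B:dirty)

(A; A:clear, B:dirty)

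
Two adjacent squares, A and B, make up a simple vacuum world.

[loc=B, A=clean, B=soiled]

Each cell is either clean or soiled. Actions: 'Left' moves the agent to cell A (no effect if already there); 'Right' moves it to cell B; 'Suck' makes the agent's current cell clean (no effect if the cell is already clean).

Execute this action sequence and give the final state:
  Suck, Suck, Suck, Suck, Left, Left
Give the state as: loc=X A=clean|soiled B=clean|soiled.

loc=A A=clean B=clean

[1] after Suck: loc=B A=clean B=clean
[2] after Suck: loc=B A=clean B=clean
[3] after Suck: loc=B A=clean B=clean
[4] after Suck: loc=B A=clean B=clean
[5] after Left: loc=A A=clean B=clean
[6] after Left: loc=A A=clean B=clean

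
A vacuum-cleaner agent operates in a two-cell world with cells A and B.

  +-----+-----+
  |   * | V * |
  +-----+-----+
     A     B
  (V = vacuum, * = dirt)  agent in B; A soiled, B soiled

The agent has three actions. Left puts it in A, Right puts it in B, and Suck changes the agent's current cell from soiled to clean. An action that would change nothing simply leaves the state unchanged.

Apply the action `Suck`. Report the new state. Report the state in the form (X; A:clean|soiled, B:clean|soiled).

(B; A:soiled, B:clean)

start: (B; A:soiled, B:soiled)
step 1/1 (Suck): (B; A:soiled, B:clean)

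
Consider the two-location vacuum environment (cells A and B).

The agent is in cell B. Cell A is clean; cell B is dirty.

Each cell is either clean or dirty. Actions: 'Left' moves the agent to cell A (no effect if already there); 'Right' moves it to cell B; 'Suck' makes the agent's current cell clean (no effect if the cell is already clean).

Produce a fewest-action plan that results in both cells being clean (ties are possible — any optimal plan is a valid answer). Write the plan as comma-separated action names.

t=1 Suck ⇒ <B|clean|clean>
min 1: B is dirty, one Suck

Suck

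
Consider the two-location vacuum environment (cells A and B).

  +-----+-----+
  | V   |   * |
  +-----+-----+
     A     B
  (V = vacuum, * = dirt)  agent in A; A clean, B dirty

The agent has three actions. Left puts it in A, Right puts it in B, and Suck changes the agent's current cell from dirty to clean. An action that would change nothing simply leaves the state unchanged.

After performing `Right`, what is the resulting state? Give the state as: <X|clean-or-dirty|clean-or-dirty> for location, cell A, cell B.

start: <A|clean|dirty>
[1] after Right: <B|clean|dirty>

<B|clean|dirty>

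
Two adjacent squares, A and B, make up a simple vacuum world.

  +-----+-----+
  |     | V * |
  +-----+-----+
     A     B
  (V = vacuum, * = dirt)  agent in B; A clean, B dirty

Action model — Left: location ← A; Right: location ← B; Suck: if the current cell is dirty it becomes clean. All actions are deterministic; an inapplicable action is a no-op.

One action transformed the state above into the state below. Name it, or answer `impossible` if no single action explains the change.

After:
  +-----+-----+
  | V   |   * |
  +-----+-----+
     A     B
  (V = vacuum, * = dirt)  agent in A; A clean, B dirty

Left

try  Left: in A — A clean, B dirty  ← match
try Right: in B — A clean, B dirty
try  Suck: in B — A clean, B clean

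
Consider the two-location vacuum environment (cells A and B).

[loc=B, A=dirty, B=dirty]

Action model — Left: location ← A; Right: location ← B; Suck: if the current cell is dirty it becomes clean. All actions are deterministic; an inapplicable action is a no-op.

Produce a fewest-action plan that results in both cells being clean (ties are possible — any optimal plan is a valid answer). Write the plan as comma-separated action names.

Suck, Left, Suck

t=1 Suck ⇒ loc=B A=dirty B=clean
t=2 Left ⇒ loc=A A=dirty B=clean
t=3 Suck ⇒ loc=A A=clean B=clean
min 3: Suck B + move + Suck A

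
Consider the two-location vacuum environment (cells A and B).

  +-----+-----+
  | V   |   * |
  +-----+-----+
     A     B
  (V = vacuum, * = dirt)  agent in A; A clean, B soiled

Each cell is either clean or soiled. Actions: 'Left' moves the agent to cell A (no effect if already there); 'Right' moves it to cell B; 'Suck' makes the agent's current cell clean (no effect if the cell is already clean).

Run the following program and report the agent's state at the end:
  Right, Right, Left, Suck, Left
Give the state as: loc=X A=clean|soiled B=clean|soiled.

t=1 Right ⇒ loc=B A=clean B=soiled
t=2 Right ⇒ loc=B A=clean B=soiled
t=3 Left ⇒ loc=A A=clean B=soiled
t=4 Suck ⇒ loc=A A=clean B=soiled
t=5 Left ⇒ loc=A A=clean B=soiled

loc=A A=clean B=soiled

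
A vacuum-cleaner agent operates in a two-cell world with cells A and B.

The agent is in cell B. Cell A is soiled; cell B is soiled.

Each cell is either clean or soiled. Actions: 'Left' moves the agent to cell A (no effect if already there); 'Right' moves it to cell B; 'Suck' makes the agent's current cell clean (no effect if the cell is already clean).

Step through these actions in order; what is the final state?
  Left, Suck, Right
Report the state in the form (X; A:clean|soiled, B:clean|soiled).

(B; A:clean, B:soiled)

1) do Left; now (A; A:soiled, B:soiled)
2) do Suck; now (A; A:clean, B:soiled)
3) do Right; now (B; A:clean, B:soiled)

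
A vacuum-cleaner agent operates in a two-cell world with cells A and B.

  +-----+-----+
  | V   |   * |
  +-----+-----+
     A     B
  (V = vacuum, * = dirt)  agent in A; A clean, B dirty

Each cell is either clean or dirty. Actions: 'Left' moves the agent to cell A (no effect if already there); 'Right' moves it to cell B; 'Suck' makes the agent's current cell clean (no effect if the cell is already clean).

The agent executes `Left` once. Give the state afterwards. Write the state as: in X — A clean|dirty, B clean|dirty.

start: in A — A clean, B dirty
t=1 Left ⇒ in A — A clean, B dirty

in A — A clean, B dirty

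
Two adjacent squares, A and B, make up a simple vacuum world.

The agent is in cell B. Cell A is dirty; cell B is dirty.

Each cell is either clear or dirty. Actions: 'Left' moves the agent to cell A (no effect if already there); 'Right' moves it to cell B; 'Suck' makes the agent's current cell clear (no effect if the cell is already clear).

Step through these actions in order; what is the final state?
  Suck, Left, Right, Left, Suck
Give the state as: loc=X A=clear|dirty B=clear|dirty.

Suck (#1): loc=B A=dirty B=clear
Left (#2): loc=A A=dirty B=clear
Right (#3): loc=B A=dirty B=clear
Left (#4): loc=A A=dirty B=clear
Suck (#5): loc=A A=clear B=clear

loc=A A=clear B=clear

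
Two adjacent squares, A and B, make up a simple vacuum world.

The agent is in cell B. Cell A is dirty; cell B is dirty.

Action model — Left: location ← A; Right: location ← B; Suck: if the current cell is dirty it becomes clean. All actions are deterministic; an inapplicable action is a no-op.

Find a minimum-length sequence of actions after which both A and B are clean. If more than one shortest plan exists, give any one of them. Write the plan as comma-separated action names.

[1] after Suck: loc=B A=dirty B=clean
[2] after Left: loc=A A=dirty B=clean
[3] after Suck: loc=A A=clean B=clean
min 3: Suck B + move + Suck A

Suck, Left, Suck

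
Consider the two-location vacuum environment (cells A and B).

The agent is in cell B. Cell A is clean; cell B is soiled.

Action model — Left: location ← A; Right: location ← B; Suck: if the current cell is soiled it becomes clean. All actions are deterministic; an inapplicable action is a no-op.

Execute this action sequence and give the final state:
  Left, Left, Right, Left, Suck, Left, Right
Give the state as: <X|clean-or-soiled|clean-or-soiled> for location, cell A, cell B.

1. Left → <A|clean|soiled>
2. Left → <A|clean|soiled>
3. Right → <B|clean|soiled>
4. Left → <A|clean|soiled>
5. Suck → <A|clean|soiled>
6. Left → <A|clean|soiled>
7. Right → <B|clean|soiled>

<B|clean|soiled>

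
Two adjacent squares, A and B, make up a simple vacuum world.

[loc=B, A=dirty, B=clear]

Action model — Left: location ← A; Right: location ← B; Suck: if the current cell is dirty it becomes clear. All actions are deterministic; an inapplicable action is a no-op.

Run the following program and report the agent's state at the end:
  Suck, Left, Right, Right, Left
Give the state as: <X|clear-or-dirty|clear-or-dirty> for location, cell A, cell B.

1) do Suck; now <B|dirty|clear>
2) do Left; now <A|dirty|clear>
3) do Right; now <B|dirty|clear>
4) do Right; now <B|dirty|clear>
5) do Left; now <A|dirty|clear>

<A|dirty|clear>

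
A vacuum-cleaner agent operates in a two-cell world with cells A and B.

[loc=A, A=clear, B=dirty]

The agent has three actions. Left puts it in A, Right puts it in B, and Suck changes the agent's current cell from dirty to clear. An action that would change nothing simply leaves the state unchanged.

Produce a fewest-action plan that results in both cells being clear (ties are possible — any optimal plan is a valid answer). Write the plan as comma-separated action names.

Right, Suck

[1] after Right: loc=B A=clear B=dirty
[2] after Suck: loc=B A=clear B=clear
min 2: go B then Suck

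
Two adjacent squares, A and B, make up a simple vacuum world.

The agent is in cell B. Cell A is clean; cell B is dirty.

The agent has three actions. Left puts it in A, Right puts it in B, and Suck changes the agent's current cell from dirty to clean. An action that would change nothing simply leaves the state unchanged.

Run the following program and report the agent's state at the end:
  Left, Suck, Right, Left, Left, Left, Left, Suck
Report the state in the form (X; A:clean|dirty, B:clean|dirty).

(A; A:clean, B:dirty)

1) do Left; now (A; A:clean, B:dirty)
2) do Suck; now (A; A:clean, B:dirty)
3) do Right; now (B; A:clean, B:dirty)
4) do Left; now (A; A:clean, B:dirty)
5) do Left; now (A; A:clean, B:dirty)
6) do Left; now (A; A:clean, B:dirty)
7) do Left; now (A; A:clean, B:dirty)
8) do Suck; now (A; A:clean, B:dirty)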